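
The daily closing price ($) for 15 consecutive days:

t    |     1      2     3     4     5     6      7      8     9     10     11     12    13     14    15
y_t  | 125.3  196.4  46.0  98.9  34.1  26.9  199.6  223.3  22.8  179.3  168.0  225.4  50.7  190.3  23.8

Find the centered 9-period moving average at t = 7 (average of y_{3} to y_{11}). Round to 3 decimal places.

110.989

Sum of periods 3–11: 46.0 + 98.9 + 34.1 + 26.9 + 199.6 + 223.3 + 22.8 + 179.3 + 168.0 = 998.9
Divide by 9: 998.9 / 9 = 110.989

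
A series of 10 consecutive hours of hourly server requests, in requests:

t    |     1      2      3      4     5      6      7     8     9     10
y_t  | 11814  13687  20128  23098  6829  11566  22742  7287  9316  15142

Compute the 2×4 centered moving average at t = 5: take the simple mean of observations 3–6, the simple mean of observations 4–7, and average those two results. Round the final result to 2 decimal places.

Sum over 3–6: 20128 + 23098 + 6829 + 11566 = 61621
Sum over 4–7: 23098 + 6829 + 11566 + 22742 = 64235
CMA at t=5 = (61621 + 64235) / (2·4) = 125856 / 8 = 15732.00

15732.00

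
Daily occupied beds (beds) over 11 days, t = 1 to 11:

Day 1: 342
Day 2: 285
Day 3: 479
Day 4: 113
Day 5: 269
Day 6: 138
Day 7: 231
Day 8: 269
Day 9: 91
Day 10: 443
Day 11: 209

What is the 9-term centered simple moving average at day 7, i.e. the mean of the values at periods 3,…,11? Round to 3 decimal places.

249.111

Sum of periods 3–11: 479 + 113 + 269 + 138 + 231 + 269 + 91 + 443 + 209 = 2242
Divide by 9: 2242 / 9 = 249.111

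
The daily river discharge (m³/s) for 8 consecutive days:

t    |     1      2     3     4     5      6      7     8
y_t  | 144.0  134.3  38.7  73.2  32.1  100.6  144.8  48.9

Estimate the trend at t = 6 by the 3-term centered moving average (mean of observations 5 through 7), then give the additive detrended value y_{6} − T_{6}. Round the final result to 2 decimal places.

8.10

Trend T_6 = (32.1 + 100.6 + 144.8) / 3 = 277.5/3 = 92.5000
Detrended value: 100.6 − 92.5000 = 8.10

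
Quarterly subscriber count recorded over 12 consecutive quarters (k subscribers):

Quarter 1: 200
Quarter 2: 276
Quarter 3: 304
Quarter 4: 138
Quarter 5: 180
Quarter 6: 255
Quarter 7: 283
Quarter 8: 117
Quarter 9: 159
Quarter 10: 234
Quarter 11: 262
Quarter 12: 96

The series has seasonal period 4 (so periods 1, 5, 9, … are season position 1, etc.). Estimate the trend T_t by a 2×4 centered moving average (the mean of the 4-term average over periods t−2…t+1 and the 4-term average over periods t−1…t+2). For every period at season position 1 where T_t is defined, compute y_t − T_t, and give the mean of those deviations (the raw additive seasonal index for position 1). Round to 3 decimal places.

Season position 1 occurs at t = 5, 9 (where T_t is defined).
t=5: T_5 = 216.62500; y_5 − T_5 = 180 − 216.62500 = -36.62500
t=9: T_9 = 195.62500; y_9 − T_9 = 159 − 195.62500 = -36.62500
Mean deviation: (-36.62500 + -36.62500) / 2 = -36.625

-36.625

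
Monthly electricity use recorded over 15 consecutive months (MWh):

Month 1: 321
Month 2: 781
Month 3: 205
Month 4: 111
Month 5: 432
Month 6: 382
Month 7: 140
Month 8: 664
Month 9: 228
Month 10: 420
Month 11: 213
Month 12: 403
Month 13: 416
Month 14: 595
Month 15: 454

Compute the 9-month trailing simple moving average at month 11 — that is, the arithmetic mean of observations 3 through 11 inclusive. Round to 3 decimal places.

310.556

Sum of periods 3–11: 205 + 111 + 432 + 382 + 140 + 664 + 228 + 420 + 213 = 2795
Divide by 9: 2795 / 9 = 310.556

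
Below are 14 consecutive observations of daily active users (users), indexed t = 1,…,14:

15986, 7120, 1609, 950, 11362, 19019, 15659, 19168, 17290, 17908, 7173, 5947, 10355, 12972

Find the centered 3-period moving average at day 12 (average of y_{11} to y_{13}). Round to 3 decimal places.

7825.000

Sum of periods 11–13: 7173 + 5947 + 10355 = 23475
Divide by 3: 23475 / 3 = 7825.000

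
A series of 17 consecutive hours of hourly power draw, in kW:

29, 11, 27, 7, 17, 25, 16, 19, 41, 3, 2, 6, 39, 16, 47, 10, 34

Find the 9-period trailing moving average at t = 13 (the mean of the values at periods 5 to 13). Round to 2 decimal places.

18.67

Sum of periods 5–13: 17 + 25 + 16 + 19 + 41 + 3 + 2 + 6 + 39 = 168
Divide by 9: 168 / 9 = 18.67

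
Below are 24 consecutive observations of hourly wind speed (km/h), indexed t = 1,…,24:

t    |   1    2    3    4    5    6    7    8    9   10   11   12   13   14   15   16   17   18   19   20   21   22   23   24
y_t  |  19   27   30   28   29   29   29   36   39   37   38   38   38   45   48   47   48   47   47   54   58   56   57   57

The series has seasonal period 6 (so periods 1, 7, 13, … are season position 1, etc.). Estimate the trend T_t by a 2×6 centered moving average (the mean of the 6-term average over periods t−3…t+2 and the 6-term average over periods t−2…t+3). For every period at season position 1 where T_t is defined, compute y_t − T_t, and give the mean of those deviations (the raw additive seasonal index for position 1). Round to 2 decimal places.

Season position 1 occurs at t = 7, 13, 19 (where T_t is defined).
t=7: T_7 = 32.4167; y_7 − T_7 = 29 − 32.4167 = -3.4167
t=13: T_13 = 41.5000; y_13 − T_13 = 38 − 41.5000 = -3.5000
t=19: T_19 = 50.9167; y_19 − T_19 = 47 − 50.9167 = -3.9167
Mean deviation: (-3.4167 + -3.5000 + -3.9167) / 3 = -3.61

-3.61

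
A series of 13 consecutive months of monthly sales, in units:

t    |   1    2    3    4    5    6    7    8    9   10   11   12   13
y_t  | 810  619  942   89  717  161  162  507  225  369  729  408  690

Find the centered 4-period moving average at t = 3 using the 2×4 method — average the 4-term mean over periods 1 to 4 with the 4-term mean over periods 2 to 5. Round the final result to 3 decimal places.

Sum over 1–4: 810 + 619 + 942 + 89 = 2460
Sum over 2–5: 619 + 942 + 89 + 717 = 2367
CMA at t=3 = (2460 + 2367) / (2·4) = 4827 / 8 = 603.375

603.375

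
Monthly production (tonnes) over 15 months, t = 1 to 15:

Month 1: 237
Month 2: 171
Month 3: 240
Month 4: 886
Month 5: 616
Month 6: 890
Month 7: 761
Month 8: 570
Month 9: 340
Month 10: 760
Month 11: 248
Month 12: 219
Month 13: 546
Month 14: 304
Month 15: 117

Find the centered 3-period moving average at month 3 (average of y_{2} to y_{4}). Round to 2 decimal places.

Sum of periods 2–4: 171 + 240 + 886 = 1297
Divide by 3: 1297 / 3 = 432.33

432.33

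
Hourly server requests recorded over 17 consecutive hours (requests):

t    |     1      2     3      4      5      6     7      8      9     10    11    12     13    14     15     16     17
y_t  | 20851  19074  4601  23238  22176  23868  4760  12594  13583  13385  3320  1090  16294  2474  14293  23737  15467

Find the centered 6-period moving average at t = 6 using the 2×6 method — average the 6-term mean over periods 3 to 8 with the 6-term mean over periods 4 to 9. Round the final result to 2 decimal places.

Sum over 3–8: 4601 + 23238 + 22176 + 23868 + 4760 + 12594 = 91237
Sum over 4–9: 23238 + 22176 + 23868 + 4760 + 12594 + 13583 = 100219
CMA at t=6 = (91237 + 100219) / (2·6) = 191456 / 12 = 15954.67

15954.67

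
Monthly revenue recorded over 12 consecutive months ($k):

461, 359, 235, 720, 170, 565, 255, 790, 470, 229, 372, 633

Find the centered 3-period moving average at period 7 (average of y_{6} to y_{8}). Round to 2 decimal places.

Sum of periods 6–8: 565 + 255 + 790 = 1610
Divide by 3: 1610 / 3 = 536.67

536.67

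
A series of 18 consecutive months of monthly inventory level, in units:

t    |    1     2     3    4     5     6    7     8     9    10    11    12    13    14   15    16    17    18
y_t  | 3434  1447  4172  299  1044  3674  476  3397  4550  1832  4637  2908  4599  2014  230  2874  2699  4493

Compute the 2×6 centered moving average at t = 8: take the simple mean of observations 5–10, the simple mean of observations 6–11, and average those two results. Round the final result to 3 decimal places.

Sum over 5–10: 1044 + 3674 + 476 + 3397 + 4550 + 1832 = 14973
Sum over 6–11: 3674 + 476 + 3397 + 4550 + 1832 + 4637 = 18566
CMA at t=8 = (14973 + 18566) / (2·6) = 33539 / 12 = 2794.917

2794.917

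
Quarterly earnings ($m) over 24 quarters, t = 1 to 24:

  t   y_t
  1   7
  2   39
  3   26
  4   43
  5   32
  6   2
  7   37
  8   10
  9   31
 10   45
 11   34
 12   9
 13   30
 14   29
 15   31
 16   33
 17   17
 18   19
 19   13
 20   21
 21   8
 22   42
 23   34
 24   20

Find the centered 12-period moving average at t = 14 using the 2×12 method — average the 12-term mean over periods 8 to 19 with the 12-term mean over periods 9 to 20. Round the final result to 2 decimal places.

25.54

Sum over 8–19: 10 + 31 + 45 + 34 + 9 + 30 + 29 + 31 + 33 + 17 + 19 + 13 = 301
Sum over 9–20: 31 + 45 + 34 + 9 + 30 + 29 + 31 + 33 + 17 + 19 + 13 + 21 = 312
CMA at t=14 = (301 + 312) / (2·12) = 613 / 24 = 25.54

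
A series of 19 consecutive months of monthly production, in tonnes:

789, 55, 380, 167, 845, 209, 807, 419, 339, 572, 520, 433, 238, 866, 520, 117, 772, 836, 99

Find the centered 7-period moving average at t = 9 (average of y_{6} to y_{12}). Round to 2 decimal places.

Sum of periods 6–12: 209 + 807 + 419 + 339 + 572 + 520 + 433 = 3299
Divide by 7: 3299 / 7 = 471.29

471.29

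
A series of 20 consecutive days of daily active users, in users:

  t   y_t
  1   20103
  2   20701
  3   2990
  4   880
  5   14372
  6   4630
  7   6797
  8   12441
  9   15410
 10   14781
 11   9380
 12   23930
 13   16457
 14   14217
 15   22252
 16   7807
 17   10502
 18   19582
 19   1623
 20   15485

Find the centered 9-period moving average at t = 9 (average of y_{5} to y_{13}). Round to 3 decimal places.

Sum of periods 5–13: 14372 + 4630 + 6797 + 12441 + 15410 + 14781 + 9380 + 23930 + 16457 = 118198
Divide by 9: 118198 / 9 = 13133.111

13133.111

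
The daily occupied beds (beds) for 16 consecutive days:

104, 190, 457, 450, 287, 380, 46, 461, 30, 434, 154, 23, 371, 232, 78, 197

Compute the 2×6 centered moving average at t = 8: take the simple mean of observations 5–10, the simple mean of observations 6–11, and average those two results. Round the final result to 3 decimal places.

261.917

Sum over 5–10: 287 + 380 + 46 + 461 + 30 + 434 = 1638
Sum over 6–11: 380 + 46 + 461 + 30 + 434 + 154 = 1505
CMA at t=8 = (1638 + 1505) / (2·6) = 3143 / 12 = 261.917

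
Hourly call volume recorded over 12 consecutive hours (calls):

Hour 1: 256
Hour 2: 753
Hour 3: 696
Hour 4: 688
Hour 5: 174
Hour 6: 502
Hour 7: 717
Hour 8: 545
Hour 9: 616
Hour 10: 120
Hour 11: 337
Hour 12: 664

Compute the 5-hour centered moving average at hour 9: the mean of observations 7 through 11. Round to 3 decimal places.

Sum of periods 7–11: 717 + 545 + 616 + 120 + 337 = 2335
Divide by 5: 2335 / 5 = 467.000

467.000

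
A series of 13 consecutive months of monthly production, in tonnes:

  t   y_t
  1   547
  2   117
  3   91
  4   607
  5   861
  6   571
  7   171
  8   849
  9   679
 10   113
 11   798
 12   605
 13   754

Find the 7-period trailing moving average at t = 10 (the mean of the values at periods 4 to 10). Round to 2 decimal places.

550.14

Sum of periods 4–10: 607 + 861 + 571 + 171 + 849 + 679 + 113 = 3851
Divide by 7: 3851 / 7 = 550.14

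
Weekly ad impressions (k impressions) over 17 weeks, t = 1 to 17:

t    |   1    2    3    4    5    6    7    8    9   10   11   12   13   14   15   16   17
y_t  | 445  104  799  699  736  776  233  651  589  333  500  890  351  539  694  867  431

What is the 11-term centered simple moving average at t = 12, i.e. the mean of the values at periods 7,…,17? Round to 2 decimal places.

Sum of periods 7–17: 233 + 651 + 589 + 333 + 500 + 890 + 351 + 539 + 694 + 867 + 431 = 6078
Divide by 11: 6078 / 11 = 552.55

552.55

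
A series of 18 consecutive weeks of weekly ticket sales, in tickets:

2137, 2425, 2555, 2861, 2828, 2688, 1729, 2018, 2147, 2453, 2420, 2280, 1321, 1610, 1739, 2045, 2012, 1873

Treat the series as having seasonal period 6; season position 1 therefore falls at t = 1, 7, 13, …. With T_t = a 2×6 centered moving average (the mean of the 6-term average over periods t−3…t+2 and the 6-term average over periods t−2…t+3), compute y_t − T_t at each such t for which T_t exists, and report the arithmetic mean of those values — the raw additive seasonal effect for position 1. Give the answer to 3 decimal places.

Season position 1 occurs at t = 7, 13 (where T_t is defined).
t=7: T_7 = 2344.50000; y_7 − T_7 = 1729 − 2344.50000 = -615.50000
t=13: T_13 = 1936.50000; y_13 − T_13 = 1321 − 1936.50000 = -615.50000
Mean deviation: (-615.50000 + -615.50000) / 2 = -615.500

-615.500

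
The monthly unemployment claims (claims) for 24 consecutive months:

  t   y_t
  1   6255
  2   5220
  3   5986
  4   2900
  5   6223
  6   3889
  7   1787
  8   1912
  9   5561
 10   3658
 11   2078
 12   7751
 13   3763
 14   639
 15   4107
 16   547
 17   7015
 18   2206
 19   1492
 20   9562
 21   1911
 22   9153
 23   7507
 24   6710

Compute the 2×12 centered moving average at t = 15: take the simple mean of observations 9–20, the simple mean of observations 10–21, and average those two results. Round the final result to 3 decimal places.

Sum over 9–20: 5561 + 3658 + 2078 + 7751 + 3763 + 639 + 4107 + 547 + 7015 + 2206 + 1492 + 9562 = 48379
Sum over 10–21: 3658 + 2078 + 7751 + 3763 + 639 + 4107 + 547 + 7015 + 2206 + 1492 + 9562 + 1911 = 44729
CMA at t=15 = (48379 + 44729) / (2·12) = 93108 / 24 = 3879.500

3879.500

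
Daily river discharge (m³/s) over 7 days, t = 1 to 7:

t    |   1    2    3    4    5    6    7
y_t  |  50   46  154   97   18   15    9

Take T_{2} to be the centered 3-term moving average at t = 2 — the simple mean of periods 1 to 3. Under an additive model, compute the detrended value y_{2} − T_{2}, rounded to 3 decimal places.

Trend T_2 = (50 + 46 + 154) / 3 = 250/3 = 83.33333
Detrended value: 46 − 83.33333 = -37.333

-37.333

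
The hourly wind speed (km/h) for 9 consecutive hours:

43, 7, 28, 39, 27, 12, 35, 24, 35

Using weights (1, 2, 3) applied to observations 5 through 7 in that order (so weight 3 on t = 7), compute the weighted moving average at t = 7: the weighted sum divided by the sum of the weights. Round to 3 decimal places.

26.000

Weighted sum: 1·27 + 2·12 + 3·35 = 27 + 24 + 105 = 156
Weight total: 1 + 2 + 3 = 6
WMA = 156 / 6 = 26.000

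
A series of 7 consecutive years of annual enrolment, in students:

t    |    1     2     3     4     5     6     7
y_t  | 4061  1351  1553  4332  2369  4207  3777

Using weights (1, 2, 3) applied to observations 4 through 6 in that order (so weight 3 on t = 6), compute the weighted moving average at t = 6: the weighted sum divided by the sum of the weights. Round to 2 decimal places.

Weighted sum: 1·4332 + 2·2369 + 3·4207 = 4332 + 4738 + 12621 = 21691
Weight total: 1 + 2 + 3 = 6
WMA = 21691 / 6 = 3615.17

3615.17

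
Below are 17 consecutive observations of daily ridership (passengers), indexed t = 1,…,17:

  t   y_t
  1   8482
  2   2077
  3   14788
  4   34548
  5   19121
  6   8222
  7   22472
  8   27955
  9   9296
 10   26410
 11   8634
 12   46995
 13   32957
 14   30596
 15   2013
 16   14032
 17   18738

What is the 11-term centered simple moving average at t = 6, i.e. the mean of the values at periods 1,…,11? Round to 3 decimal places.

Sum of periods 1–11: 8482 + 2077 + 14788 + 34548 + 19121 + 8222 + 22472 + 27955 + 9296 + 26410 + 8634 = 182005
Divide by 11: 182005 / 11 = 16545.909

16545.909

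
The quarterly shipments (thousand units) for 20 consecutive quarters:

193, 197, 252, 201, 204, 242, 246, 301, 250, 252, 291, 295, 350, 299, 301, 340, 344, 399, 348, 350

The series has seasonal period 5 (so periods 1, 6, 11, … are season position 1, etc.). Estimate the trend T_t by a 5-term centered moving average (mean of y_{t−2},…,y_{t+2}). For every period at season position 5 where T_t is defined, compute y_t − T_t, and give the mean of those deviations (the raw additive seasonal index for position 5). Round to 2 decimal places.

Season position 5 occurs at t = 5, 10, 15 (where T_t is defined).
t=5: T_5 = 229.0000; y_5 − T_5 = 204 − 229.0000 = -25.0000
t=10: T_10 = 277.8000; y_10 − T_10 = 252 − 277.8000 = -25.8000
t=15: T_15 = 326.8000; y_15 − T_15 = 301 − 326.8000 = -25.8000
Mean deviation: (-25.0000 + -25.8000 + -25.8000) / 3 = -25.53

-25.53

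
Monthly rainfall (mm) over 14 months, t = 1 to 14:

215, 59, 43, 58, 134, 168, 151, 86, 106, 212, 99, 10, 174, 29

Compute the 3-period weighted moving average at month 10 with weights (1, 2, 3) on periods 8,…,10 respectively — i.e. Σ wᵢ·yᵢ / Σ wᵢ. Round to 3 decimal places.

Weighted sum: 1·86 + 2·106 + 3·212 = 86 + 212 + 636 = 934
Weight total: 1 + 2 + 3 = 6
WMA = 934 / 6 = 155.667

155.667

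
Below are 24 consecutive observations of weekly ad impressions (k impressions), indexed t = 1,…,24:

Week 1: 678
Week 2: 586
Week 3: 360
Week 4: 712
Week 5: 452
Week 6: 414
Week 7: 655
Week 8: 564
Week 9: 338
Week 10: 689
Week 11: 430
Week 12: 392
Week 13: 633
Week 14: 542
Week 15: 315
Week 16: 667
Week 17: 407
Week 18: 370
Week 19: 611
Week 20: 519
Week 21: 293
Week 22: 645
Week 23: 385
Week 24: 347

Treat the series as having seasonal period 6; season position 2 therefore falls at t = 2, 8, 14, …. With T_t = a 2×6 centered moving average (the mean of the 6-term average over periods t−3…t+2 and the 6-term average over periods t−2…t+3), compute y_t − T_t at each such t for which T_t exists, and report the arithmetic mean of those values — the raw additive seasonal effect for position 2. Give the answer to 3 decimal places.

47.083

Season position 2 occurs at t = 8, 14, 20 (where T_t is defined).
t=8: T_8 = 516.83333; y_8 − T_8 = 564 − 516.83333 = 47.16667
t=14: T_14 = 494.58333; y_14 − T_14 = 542 − 494.58333 = 47.41667
t=20: T_20 = 472.33333; y_20 − T_20 = 519 − 472.33333 = 46.66667
Mean deviation: (47.16667 + 47.41667 + 46.66667) / 3 = 47.083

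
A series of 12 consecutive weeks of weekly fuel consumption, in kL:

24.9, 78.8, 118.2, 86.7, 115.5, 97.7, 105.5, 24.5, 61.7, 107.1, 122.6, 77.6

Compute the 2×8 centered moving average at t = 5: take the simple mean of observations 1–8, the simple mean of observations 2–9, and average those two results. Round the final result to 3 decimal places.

Sum over 1–8: 24.9 + 78.8 + 118.2 + 86.7 + 115.5 + 97.7 + 105.5 + 24.5 = 651.8
Sum over 2–9: 78.8 + 118.2 + 86.7 + 115.5 + 97.7 + 105.5 + 24.5 + 61.7 = 688.6
CMA at t=5 = (651.8 + 688.6) / (2·8) = 1340.4 / 16 = 83.775

83.775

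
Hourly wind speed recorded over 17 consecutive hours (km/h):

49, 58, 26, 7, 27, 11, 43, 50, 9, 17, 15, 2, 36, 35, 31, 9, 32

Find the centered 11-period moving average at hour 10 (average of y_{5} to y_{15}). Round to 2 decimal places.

Sum of periods 5–15: 27 + 11 + 43 + 50 + 9 + 17 + 15 + 2 + 36 + 35 + 31 = 276
Divide by 11: 276 / 11 = 25.09

25.09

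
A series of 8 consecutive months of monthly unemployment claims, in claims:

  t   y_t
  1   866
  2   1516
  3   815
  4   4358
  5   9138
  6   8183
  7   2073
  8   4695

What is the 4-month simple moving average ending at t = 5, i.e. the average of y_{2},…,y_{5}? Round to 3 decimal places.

Sum of periods 2–5: 1516 + 815 + 4358 + 9138 = 15827
Divide by 4: 15827 / 4 = 3956.750

3956.750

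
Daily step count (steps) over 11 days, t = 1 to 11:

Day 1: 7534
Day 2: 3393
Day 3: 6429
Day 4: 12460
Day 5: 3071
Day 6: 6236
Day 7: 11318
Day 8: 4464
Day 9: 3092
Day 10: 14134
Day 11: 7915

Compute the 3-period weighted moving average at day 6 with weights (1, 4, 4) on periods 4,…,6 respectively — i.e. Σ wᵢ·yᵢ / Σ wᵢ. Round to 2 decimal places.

Weighted sum: 1·12460 + 4·3071 + 4·6236 = 12460 + 12284 + 24944 = 49688
Weight total: 1 + 4 + 4 = 9
WMA = 49688 / 9 = 5520.89

5520.89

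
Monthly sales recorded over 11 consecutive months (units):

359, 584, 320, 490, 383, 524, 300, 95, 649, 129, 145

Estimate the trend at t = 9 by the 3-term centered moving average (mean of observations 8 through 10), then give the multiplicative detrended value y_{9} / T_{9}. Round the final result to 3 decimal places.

Trend T_9 = (95 + 649 + 129) / 3 = 873/3 = 291.00000
Ratio to trend: 649 / 291.00000 = 2.230

2.230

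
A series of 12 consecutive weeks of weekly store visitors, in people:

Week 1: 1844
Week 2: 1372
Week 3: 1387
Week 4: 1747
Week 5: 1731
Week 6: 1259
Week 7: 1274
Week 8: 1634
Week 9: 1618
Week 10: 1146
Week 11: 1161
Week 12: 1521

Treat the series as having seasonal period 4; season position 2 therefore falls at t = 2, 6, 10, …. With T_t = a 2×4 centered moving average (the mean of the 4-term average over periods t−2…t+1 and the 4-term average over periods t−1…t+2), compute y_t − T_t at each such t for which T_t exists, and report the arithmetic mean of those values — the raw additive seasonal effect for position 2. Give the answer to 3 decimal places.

-229.625

Season position 2 occurs at t = 6, 10 (where T_t is defined).
t=6: T_6 = 1488.62500; y_6 − T_6 = 1259 − 1488.62500 = -229.62500
t=10: T_10 = 1375.62500; y_10 − T_10 = 1146 − 1375.62500 = -229.62500
Mean deviation: (-229.62500 + -229.62500) / 2 = -229.625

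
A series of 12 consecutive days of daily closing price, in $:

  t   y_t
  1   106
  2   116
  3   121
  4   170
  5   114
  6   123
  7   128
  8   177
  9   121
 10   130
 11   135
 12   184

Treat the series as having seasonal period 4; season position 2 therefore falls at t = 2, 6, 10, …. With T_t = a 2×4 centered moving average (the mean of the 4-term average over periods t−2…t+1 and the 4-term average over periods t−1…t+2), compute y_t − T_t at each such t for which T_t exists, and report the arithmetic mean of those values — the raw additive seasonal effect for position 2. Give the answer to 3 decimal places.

Season position 2 occurs at t = 6, 10 (where T_t is defined).
t=6: T_6 = 134.62500; y_6 − T_6 = 123 − 134.62500 = -11.62500
t=10: T_10 = 141.62500; y_10 − T_10 = 130 − 141.62500 = -11.62500
Mean deviation: (-11.62500 + -11.62500) / 2 = -11.625

-11.625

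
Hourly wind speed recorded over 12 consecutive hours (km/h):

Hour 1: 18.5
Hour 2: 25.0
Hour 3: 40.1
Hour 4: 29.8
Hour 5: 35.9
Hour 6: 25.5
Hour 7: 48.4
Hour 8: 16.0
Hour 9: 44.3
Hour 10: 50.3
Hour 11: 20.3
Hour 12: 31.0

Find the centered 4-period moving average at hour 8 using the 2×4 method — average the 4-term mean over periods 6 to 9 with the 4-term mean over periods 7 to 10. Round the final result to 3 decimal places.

36.650

Sum over 6–9: 25.5 + 48.4 + 16.0 + 44.3 = 134.2
Sum over 7–10: 48.4 + 16.0 + 44.3 + 50.3 = 159.0
CMA at t=8 = (134.2 + 159.0) / (2·4) = 293.2 / 8 = 36.650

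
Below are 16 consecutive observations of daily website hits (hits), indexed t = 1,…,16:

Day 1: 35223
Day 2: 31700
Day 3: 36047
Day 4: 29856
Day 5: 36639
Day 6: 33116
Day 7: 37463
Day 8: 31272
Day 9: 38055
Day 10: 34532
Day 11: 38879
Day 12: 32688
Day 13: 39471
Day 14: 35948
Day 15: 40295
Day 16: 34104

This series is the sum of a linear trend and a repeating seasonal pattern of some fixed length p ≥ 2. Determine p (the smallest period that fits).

First differences y_{t+1} − y_t: -3523, 4347, -6191, 6783, -3523, 4347, -6191, 6783, -3523, 4347, …
The difference pattern repeats every 4 terms and not for any smaller step, so p = 4.

4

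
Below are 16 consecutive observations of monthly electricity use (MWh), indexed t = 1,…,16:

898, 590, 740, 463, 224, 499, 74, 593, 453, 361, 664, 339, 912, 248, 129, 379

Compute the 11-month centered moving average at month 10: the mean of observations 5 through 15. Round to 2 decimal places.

408.73

Sum of periods 5–15: 224 + 499 + 74 + 593 + 453 + 361 + 664 + 339 + 912 + 248 + 129 = 4496
Divide by 11: 4496 / 11 = 408.73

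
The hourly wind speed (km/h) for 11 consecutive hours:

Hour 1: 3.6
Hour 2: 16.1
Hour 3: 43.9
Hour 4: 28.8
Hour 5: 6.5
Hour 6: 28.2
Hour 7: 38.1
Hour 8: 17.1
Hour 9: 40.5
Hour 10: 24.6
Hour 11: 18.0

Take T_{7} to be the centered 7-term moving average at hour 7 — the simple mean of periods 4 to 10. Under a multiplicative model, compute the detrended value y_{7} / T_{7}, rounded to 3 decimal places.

1.451

Trend T_7 = (28.8 + 6.5 + 28.2 + 38.1 + 17.1 + 40.5 + 24.6) / 7 = 183.8/7 = 26.25714
Ratio to trend: 38.1 / 26.25714 = 1.451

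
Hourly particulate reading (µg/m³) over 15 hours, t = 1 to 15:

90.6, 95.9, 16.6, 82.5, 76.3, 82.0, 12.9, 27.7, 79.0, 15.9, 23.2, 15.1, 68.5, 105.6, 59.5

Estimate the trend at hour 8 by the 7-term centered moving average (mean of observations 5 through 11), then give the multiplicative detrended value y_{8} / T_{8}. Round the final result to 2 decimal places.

Trend T_8 = (76.3 + 82.0 + 12.9 + 27.7 + 79.0 + 15.9 + 23.2) / 7 = 317.0/7 = 45.2857
Ratio to trend: 27.7 / 45.2857 = 0.61

0.61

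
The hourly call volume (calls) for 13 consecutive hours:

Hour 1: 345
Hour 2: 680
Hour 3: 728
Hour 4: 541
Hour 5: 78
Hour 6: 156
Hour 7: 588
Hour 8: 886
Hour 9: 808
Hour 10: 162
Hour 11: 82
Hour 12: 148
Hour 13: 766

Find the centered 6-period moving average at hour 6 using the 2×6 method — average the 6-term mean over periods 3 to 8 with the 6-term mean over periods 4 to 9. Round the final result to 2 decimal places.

Sum over 3–8: 728 + 541 + 78 + 156 + 588 + 886 = 2977
Sum over 4–9: 541 + 78 + 156 + 588 + 886 + 808 = 3057
CMA at t=6 = (2977 + 3057) / (2·6) = 6034 / 12 = 502.83

502.83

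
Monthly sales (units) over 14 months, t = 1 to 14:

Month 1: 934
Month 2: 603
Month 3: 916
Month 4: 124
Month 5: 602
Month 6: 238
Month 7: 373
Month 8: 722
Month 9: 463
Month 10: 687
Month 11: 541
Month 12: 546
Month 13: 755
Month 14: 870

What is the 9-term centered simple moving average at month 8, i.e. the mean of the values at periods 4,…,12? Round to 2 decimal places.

Sum of periods 4–12: 124 + 602 + 238 + 373 + 722 + 463 + 687 + 541 + 546 = 4296
Divide by 9: 4296 / 9 = 477.33

477.33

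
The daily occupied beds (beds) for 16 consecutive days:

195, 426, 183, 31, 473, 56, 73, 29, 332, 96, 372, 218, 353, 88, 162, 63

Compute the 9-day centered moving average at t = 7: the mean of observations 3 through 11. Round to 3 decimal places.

182.778

Sum of periods 3–11: 183 + 31 + 473 + 56 + 73 + 29 + 332 + 96 + 372 = 1645
Divide by 9: 1645 / 9 = 182.778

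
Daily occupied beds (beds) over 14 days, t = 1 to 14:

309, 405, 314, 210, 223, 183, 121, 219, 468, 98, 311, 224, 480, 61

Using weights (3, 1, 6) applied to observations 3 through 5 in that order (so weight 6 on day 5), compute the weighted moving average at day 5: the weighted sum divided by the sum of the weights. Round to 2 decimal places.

249.00

Weighted sum: 3·314 + 1·210 + 6·223 = 942 + 210 + 1338 = 2490
Weight total: 3 + 1 + 6 = 10
WMA = 2490 / 10 = 249.00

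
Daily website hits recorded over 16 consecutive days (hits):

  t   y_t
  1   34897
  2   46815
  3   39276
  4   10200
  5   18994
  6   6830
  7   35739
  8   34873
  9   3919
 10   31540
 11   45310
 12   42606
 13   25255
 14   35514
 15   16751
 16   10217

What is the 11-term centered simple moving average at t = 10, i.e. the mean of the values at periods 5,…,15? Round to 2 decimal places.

27030.09

Sum of periods 5–15: 18994 + 6830 + 35739 + 34873 + 3919 + 31540 + 45310 + 42606 + 25255 + 35514 + 16751 = 297331
Divide by 11: 297331 / 11 = 27030.09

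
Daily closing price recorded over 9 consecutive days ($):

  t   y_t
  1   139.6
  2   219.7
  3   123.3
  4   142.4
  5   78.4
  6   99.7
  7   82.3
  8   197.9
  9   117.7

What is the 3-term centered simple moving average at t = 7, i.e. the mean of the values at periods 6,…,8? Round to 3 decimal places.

Sum of periods 6–8: 99.7 + 82.3 + 197.9 = 379.9
Divide by 3: 379.9 / 3 = 126.633

126.633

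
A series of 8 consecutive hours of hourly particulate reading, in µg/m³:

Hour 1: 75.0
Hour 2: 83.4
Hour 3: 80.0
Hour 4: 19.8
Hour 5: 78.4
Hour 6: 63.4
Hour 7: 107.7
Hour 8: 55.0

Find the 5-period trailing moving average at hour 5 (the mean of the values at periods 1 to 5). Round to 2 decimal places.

67.32

Sum of periods 1–5: 75.0 + 83.4 + 80.0 + 19.8 + 78.4 = 336.6
Divide by 5: 336.6 / 5 = 67.32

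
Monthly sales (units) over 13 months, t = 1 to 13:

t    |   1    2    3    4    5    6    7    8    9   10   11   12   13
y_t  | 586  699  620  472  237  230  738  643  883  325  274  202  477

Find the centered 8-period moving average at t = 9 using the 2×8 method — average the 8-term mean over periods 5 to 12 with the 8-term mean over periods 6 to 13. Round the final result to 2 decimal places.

Sum over 5–12: 237 + 230 + 738 + 643 + 883 + 325 + 274 + 202 = 3532
Sum over 6–13: 230 + 738 + 643 + 883 + 325 + 274 + 202 + 477 = 3772
CMA at t=9 = (3532 + 3772) / (2·8) = 7304 / 16 = 456.50

456.50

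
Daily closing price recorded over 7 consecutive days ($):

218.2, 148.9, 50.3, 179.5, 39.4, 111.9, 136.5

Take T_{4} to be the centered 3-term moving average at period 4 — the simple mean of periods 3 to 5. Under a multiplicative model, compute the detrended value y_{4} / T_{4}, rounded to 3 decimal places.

2.000

Trend T_4 = (50.3 + 179.5 + 39.4) / 3 = 269.2/3 = 89.73333
Ratio to trend: 179.5 / 89.73333 = 2.000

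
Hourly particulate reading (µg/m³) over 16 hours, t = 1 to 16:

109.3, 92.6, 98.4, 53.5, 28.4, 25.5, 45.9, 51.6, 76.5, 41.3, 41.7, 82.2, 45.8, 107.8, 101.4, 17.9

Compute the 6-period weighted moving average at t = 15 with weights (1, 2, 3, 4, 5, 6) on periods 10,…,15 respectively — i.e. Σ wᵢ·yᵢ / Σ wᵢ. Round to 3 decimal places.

81.043

Weighted sum: 1·41.3 + 2·41.7 + 3·82.2 + 4·45.8 + 5·107.8 + 6·101.4 = 41.3 + 83.4 + 246.6 + 183.2 + 539.0 + 608.4 = 1701.9
Weight total: 1 + 2 + 3 + 4 + 5 + 6 = 21
WMA = 1701.9 / 21 = 81.043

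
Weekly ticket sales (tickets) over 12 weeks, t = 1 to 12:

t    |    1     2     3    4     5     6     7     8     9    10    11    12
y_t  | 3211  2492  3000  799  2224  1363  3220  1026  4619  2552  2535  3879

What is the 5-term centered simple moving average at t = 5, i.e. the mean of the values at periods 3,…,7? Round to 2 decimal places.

Sum of periods 3–7: 3000 + 799 + 2224 + 1363 + 3220 = 10606
Divide by 5: 10606 / 5 = 2121.20

2121.20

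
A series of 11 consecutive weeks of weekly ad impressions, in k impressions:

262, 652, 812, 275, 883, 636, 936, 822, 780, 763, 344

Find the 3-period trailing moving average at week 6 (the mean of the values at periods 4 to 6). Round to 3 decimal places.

598.000

Sum of periods 4–6: 275 + 883 + 636 = 1794
Divide by 3: 1794 / 3 = 598.000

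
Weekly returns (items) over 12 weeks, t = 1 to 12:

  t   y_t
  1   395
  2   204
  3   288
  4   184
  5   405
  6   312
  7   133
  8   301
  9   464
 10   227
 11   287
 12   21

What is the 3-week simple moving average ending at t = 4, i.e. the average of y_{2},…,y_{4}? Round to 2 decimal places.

225.33

Sum of periods 2–4: 204 + 288 + 184 = 676
Divide by 3: 676 / 3 = 225.33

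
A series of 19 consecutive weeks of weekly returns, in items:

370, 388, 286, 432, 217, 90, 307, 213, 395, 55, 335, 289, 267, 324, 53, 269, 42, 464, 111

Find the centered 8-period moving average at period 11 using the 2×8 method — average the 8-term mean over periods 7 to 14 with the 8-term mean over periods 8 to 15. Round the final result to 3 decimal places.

257.250

Sum over 7–14: 307 + 213 + 395 + 55 + 335 + 289 + 267 + 324 = 2185
Sum over 8–15: 213 + 395 + 55 + 335 + 289 + 267 + 324 + 53 = 1931
CMA at t=11 = (2185 + 1931) / (2·8) = 4116 / 16 = 257.250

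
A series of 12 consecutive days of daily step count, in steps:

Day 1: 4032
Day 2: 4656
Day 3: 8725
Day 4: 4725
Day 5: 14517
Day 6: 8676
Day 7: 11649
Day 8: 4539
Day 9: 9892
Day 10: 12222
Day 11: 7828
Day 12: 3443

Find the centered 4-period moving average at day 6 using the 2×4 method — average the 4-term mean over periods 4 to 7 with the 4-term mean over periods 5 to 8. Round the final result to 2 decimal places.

Sum over 4–7: 4725 + 14517 + 8676 + 11649 = 39567
Sum over 5–8: 14517 + 8676 + 11649 + 4539 = 39381
CMA at t=6 = (39567 + 39381) / (2·4) = 78948 / 8 = 9868.50

9868.50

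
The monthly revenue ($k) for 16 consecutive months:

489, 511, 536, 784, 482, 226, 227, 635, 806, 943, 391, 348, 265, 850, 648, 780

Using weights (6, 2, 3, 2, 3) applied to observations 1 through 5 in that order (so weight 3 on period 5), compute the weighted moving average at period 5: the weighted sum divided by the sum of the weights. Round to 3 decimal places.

Weighted sum: 6·489 + 2·511 + 3·536 + 2·784 + 3·482 = 2934 + 1022 + 1608 + 1568 + 1446 = 8578
Weight total: 6 + 2 + 3 + 2 + 3 = 16
WMA = 8578 / 16 = 536.125

536.125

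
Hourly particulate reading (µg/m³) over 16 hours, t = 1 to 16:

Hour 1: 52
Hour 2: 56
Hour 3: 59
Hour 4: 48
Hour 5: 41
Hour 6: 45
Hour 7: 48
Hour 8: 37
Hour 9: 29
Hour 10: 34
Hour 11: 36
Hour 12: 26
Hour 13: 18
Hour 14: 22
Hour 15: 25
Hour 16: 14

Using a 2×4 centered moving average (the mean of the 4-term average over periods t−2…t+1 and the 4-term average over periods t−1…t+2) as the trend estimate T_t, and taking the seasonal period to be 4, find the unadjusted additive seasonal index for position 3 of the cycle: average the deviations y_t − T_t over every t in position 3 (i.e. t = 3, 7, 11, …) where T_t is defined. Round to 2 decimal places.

6.50

Season position 3 occurs at t = 3, 7, 11 (where T_t is defined).
t=3: T_3 = 52.3750; y_3 − T_3 = 59 − 52.3750 = 6.6250
t=7: T_7 = 41.2500; y_7 − T_7 = 48 − 41.2500 = 6.7500
t=11: T_11 = 29.8750; y_11 − T_11 = 36 − 29.8750 = 6.1250
Mean deviation: (6.6250 + 6.7500 + 6.1250) / 3 = 6.50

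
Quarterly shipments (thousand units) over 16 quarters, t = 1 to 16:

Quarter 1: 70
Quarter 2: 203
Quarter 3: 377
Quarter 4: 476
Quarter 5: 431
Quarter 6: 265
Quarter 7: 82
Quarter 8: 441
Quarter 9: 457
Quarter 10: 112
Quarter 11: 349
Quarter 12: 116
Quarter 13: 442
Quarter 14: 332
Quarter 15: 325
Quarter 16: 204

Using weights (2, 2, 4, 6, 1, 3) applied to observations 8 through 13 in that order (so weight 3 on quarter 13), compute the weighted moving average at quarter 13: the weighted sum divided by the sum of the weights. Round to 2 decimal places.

321.11

Weighted sum: 2·441 + 2·457 + 4·112 + 6·349 + 1·116 + 3·442 = 882 + 914 + 448 + 2094 + 116 + 1326 = 5780
Weight total: 2 + 2 + 4 + 6 + 1 + 3 = 18
WMA = 5780 / 18 = 321.11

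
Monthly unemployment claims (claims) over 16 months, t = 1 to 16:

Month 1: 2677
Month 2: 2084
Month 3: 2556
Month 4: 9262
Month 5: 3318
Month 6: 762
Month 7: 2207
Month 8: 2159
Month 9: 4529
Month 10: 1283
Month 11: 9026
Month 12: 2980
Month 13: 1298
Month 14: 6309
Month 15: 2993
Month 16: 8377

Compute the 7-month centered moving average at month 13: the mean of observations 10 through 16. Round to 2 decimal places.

Sum of periods 10–16: 1283 + 9026 + 2980 + 1298 + 6309 + 2993 + 8377 = 32266
Divide by 7: 32266 / 7 = 4609.43

4609.43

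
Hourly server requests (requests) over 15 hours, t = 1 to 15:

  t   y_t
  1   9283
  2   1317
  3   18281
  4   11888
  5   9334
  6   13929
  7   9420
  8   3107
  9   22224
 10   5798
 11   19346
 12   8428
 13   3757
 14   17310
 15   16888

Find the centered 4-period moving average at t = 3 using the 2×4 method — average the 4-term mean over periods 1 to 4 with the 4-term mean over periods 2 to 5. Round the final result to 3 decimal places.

Sum over 1–4: 9283 + 1317 + 18281 + 11888 = 40769
Sum over 2–5: 1317 + 18281 + 11888 + 9334 = 40820
CMA at t=3 = (40769 + 40820) / (2·4) = 81589 / 8 = 10198.625

10198.625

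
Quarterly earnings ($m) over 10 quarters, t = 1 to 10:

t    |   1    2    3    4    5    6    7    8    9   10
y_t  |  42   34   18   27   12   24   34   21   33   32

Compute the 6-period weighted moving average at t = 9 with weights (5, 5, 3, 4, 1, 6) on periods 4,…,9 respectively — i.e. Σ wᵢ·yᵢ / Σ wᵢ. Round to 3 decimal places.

Weighted sum: 5·27 + 5·12 + 3·24 + 4·34 + 1·21 + 6·33 = 135 + 60 + 72 + 136 + 21 + 198 = 622
Weight total: 5 + 5 + 3 + 4 + 1 + 6 = 24
WMA = 622 / 24 = 25.917

25.917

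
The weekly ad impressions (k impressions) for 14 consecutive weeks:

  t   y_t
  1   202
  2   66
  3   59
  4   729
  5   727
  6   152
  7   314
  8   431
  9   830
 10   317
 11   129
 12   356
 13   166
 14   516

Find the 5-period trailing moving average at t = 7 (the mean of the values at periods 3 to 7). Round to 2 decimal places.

Sum of periods 3–7: 59 + 729 + 727 + 152 + 314 = 1981
Divide by 5: 1981 / 5 = 396.20

396.20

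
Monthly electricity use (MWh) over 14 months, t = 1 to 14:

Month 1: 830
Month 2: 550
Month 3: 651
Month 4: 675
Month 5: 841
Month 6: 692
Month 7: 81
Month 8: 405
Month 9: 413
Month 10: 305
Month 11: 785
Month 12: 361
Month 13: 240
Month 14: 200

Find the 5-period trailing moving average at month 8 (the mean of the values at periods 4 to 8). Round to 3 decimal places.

Sum of periods 4–8: 675 + 841 + 692 + 81 + 405 = 2694
Divide by 5: 2694 / 5 = 538.800

538.800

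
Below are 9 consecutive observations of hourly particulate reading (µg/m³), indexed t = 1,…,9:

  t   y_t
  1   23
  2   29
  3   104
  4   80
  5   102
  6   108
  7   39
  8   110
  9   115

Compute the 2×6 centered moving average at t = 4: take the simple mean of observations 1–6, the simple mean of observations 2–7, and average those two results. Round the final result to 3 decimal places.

75.667

Sum over 1–6: 23 + 29 + 104 + 80 + 102 + 108 = 446
Sum over 2–7: 29 + 104 + 80 + 102 + 108 + 39 = 462
CMA at t=4 = (446 + 462) / (2·6) = 908 / 12 = 75.667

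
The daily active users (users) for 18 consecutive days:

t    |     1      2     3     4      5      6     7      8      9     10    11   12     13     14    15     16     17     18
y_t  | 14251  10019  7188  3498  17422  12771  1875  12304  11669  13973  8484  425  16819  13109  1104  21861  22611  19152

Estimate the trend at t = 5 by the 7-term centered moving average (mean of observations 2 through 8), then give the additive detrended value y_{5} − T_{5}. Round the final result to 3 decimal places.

Trend T_5 = (10019 + 7188 + 3498 + 17422 + 12771 + 1875 + 12304) / 7 = 65077/7 = 9296.71429
Detrended value: 17422 − 9296.71429 = 8125.286

8125.286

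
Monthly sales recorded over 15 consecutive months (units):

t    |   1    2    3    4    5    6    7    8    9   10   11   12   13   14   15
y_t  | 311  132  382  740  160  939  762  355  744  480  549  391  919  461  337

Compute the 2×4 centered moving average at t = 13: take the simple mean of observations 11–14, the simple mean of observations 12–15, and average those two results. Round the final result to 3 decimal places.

Sum over 11–14: 549 + 391 + 919 + 461 = 2320
Sum over 12–15: 391 + 919 + 461 + 337 = 2108
CMA at t=13 = (2320 + 2108) / (2·4) = 4428 / 8 = 553.500

553.500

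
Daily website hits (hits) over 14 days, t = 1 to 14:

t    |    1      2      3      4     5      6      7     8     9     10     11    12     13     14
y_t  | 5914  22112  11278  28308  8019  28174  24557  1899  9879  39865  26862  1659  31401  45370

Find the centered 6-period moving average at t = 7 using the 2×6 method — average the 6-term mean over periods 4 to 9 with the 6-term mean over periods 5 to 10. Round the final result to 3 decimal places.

17769.083

Sum over 4–9: 28308 + 8019 + 28174 + 24557 + 1899 + 9879 = 100836
Sum over 5–10: 8019 + 28174 + 24557 + 1899 + 9879 + 39865 = 112393
CMA at t=7 = (100836 + 112393) / (2·6) = 213229 / 12 = 17769.083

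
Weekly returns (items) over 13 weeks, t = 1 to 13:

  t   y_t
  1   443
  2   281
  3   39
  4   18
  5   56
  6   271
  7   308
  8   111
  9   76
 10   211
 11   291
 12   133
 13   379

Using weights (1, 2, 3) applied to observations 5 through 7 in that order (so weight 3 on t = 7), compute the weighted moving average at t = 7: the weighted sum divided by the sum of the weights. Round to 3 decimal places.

Weighted sum: 1·56 + 2·271 + 3·308 = 56 + 542 + 924 = 1522
Weight total: 1 + 2 + 3 = 6
WMA = 1522 / 6 = 253.667

253.667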